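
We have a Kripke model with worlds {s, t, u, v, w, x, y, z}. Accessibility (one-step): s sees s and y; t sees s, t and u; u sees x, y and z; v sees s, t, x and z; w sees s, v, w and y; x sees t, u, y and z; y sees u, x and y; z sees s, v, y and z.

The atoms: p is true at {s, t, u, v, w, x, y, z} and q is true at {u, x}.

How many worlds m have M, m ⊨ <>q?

5

s: successors {s, y}; q there: s:F, y:F. ✗
t: successors {s, t, u}; q there: s:F, t:F, u:T. ✓
u: successors {x, y, z}; q there: x:T, y:F, z:F. ✓
v: successors {s, t, x, z}; q there: s:F, t:F, x:T, z:F. ✓
w: successors {s, v, w, y}; q there: s:F, v:F, w:F, y:F. ✗
x: successors {t, u, y, z}; q there: t:F, u:T, y:F, z:F. ✓
y: successors {u, x, y}; q there: u:T, x:T, y:F. ✓
z: successors {s, v, y, z}; q there: s:F, v:F, y:F, z:F. ✗
Satisfying worlds: {t, u, v, x, y}.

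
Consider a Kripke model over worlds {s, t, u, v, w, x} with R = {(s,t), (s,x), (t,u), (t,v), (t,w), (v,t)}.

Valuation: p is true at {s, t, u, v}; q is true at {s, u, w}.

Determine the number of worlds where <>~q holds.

3

s: successors {t, x}; ~q there: t:T, x:T. ✓
t: successors {u, v, w}; ~q there: u:F, v:T, w:F. ✓
u: no successors, so <>~q fails. ✗
v: successors {t}; ~q there: t:T. ✓
w: no successors, so <>~q fails. ✗
x: no successors, so <>~q fails. ✗
Satisfying worlds: {s, t, v}.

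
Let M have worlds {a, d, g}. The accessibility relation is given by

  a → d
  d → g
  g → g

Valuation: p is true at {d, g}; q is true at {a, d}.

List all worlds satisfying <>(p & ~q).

a: successors {d}; p & ~q there: d:F. ✗
d: successors {g}; p & ~q there: g:T. ✓
g: successors {g}; p & ~q there: g:T. ✓

{d, g}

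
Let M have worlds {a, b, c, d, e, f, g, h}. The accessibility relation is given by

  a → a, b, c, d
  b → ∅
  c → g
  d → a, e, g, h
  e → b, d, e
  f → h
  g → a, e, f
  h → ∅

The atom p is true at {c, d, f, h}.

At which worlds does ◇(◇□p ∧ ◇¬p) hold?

{a, c, d, e, g}

a: successors {a, b, c, d}; ◇□p ∧ ◇¬p there: a:T, b:F, c:F, d:T. ✓
b: no successors, so ◇(◇□p ∧ ◇¬p) fails. ✗
c: successors {g}; ◇□p ∧ ◇¬p there: g:T. ✓
d: successors {a, e, g, h}; ◇□p ∧ ◇¬p there: a:T, e:T, g:T, h:F. ✓
e: successors {b, d, e}; ◇□p ∧ ◇¬p there: b:F, d:T, e:T. ✓
f: successors {h}; ◇□p ∧ ◇¬p there: h:F. ✗
g: successors {a, e, f}; ◇□p ∧ ◇¬p there: a:T, e:T, f:F. ✓
h: no successors, so ◇(◇□p ∧ ◇¬p) fails. ✗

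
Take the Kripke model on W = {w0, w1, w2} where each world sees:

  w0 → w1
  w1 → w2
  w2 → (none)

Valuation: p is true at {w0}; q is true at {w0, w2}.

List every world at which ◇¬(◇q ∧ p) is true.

{w0, w1}

w0: successors {w1}; ¬(◇q ∧ p) there: w1:T. ✓
w1: successors {w2}; ¬(◇q ∧ p) there: w2:T. ✓
w2: no successors, so ◇¬(◇q ∧ p) fails. ✗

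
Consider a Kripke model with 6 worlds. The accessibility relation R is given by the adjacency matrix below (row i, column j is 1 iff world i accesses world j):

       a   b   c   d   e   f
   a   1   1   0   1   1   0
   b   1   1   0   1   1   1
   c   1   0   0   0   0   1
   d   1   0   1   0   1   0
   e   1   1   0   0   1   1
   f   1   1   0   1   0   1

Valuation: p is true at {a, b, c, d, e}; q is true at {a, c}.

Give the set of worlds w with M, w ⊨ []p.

a: successors {a, b, d, e}; p there: a:T, b:T, d:T, e:T. ✓
b: successors {a, b, d, e, f}; p there: a:T, b:T, d:T, e:T, f:F. ✗
c: successors {a, f}; p there: a:T, f:F. ✗
d: successors {a, c, e}; p there: a:T, c:T, e:T. ✓
e: successors {a, b, e, f}; p there: a:T, b:T, e:T, f:F. ✗
f: successors {a, b, d, f}; p there: a:T, b:T, d:T, f:F. ✗

{a, d}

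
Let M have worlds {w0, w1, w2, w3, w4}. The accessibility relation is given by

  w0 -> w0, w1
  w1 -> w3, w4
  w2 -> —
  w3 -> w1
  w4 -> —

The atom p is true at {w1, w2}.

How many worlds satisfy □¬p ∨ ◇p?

w0: □¬p is F, ◇p is T. ✓
w1: □¬p is T, ◇p is F. ✓
w2: □¬p is T, ◇p is F. ✓
w3: □¬p is F, ◇p is T. ✓
w4: □¬p is T, ◇p is F. ✓
Satisfying worlds: {w0, w1, w2, w3, w4}.

5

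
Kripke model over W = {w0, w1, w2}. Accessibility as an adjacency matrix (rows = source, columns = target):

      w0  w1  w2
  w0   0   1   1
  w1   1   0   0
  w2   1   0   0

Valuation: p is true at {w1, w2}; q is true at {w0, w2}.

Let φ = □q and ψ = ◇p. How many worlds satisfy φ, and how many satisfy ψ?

For □q:
w0: successors {w1, w2}; q there: w1:F, w2:T. ✗
w1: successors {w0}; q there: w0:T. ✓
w2: successors {w0}; q there: w0:T. ✓
— 2 worlds.
For ◇p:
w0: successors {w1, w2}; p there: w1:T, w2:T. ✓
w1: successors {w0}; p there: w0:F. ✗
w2: successors {w0}; p there: w0:F. ✗
— 1 world.

2 and 1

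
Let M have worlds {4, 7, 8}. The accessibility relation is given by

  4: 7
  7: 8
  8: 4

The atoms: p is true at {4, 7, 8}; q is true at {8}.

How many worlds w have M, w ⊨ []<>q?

4: successors {7}; <>q there: 7:T. ✓
7: successors {8}; <>q there: 8:F. ✗
8: successors {4}; <>q there: 4:F. ✗
Satisfying worlds: {4}.

1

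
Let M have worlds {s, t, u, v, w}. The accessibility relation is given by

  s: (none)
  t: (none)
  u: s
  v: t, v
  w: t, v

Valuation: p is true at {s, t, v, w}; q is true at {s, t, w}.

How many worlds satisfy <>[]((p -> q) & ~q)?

3

s: no successors, so <>[]((p -> q) & ~q) fails. ✗
t: no successors, so <>[]((p -> q) & ~q) fails. ✗
u: successors {s}; []((p -> q) & ~q) there: s:T. ✓
v: successors {t, v}; []((p -> q) & ~q) there: t:T, v:F. ✓
w: successors {t, v}; []((p -> q) & ~q) there: t:T, v:F. ✓
Satisfying worlds: {u, v, w}.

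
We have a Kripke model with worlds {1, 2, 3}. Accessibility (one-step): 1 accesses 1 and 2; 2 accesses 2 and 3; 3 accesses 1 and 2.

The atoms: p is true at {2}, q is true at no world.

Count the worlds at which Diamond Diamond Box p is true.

1: successors {1, 2}; Diamond Box p there: 1:F, 2:F. ✗
2: successors {2, 3}; Diamond Box p there: 2:F, 3:F. ✗
3: successors {1, 2}; Diamond Box p there: 1:F, 2:F. ✗
Satisfying worlds: ∅.

0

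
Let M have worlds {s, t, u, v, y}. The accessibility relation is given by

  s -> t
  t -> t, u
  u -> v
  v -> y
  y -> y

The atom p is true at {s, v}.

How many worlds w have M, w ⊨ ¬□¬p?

1

s: □¬p is T. ✗
t: □¬p is T. ✗
u: □¬p is F. ✓
v: □¬p is T. ✗
y: □¬p is T. ✗
Satisfying worlds: {u}.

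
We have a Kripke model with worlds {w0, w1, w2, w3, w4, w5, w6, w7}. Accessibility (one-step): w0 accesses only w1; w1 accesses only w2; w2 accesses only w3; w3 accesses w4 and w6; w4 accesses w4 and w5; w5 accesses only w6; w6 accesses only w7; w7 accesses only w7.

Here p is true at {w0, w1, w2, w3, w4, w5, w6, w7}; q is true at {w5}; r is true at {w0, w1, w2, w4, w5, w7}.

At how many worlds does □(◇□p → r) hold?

w0: successors {w1}; ◇□p → r there: w1:T. ✓
w1: successors {w2}; ◇□p → r there: w2:T. ✓
w2: successors {w3}; ◇□p → r there: w3:F. ✗
w3: successors {w4, w6}; ◇□p → r there: w4:T, w6:F. ✗
w4: successors {w4, w5}; ◇□p → r there: w4:T, w5:T. ✓
w5: successors {w6}; ◇□p → r there: w6:F. ✗
w6: successors {w7}; ◇□p → r there: w7:T. ✓
w7: successors {w7}; ◇□p → r there: w7:T. ✓
Satisfying worlds: {w0, w1, w4, w6, w7}.

5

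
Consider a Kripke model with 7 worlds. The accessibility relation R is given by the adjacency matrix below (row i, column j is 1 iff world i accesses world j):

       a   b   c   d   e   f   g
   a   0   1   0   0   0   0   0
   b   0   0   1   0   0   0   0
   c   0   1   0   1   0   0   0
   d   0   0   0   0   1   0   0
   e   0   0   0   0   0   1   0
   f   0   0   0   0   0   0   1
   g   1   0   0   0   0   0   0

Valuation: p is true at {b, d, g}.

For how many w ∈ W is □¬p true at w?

4

a: successors {b}; ¬p there: b:F. ✗
b: successors {c}; ¬p there: c:T. ✓
c: successors {b, d}; ¬p there: b:F, d:F. ✗
d: successors {e}; ¬p there: e:T. ✓
e: successors {f}; ¬p there: f:T. ✓
f: successors {g}; ¬p there: g:F. ✗
g: successors {a}; ¬p there: a:T. ✓
Satisfying worlds: {b, d, e, g}.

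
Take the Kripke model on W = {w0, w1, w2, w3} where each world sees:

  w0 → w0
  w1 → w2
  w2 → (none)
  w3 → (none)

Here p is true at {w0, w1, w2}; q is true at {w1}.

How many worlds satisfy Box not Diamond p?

3

w0: successors {w0}; not Diamond p there: w0:F. ✗
w1: successors {w2}; not Diamond p there: w2:T. ✓
w2: no successors, so Box not Diamond p holds vacuously. ✓
w3: no successors, so Box not Diamond p holds vacuously. ✓
Satisfying worlds: {w1, w2, w3}.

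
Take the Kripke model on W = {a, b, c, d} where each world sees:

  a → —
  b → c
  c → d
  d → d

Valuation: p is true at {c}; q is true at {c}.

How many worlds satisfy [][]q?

1

a: no successors, so [][]q holds vacuously. ✓
b: successors {c}; []q there: c:F. ✗
c: successors {d}; []q there: d:F. ✗
d: successors {d}; []q there: d:F. ✗
Satisfying worlds: {a}.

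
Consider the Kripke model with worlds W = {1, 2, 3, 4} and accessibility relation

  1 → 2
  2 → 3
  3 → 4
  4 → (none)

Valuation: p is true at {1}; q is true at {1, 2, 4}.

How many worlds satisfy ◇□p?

1: successors {2}; □p there: 2:F. ✗
2: successors {3}; □p there: 3:F. ✗
3: successors {4}; □p there: 4:T. ✓
4: no successors, so ◇□p fails. ✗
Satisfying worlds: {3}.

1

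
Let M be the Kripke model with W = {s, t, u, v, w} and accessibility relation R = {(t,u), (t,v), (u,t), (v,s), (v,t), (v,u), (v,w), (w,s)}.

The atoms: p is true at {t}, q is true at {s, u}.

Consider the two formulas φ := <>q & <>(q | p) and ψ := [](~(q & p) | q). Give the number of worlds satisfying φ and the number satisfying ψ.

For <>q & <>(q | p):
s: <>q is F, <>(q | p) is F. ✗
t: <>q is T, <>(q | p) is T. ✓
u: <>q is F, <>(q | p) is T. ✗
v: <>q is T, <>(q | p) is T. ✓
w: <>q is T, <>(q | p) is T. ✓
— 3 worlds.
For [](~(q & p) | q):
s: no successors, so [](~(q & p) | q) holds vacuously. ✓
t: successors {u, v}; ~(q & p) | q there: u:T, v:T. ✓
u: successors {t}; ~(q & p) | q there: t:T. ✓
v: successors {s, t, u, w}; ~(q & p) | q there: s:T, t:T, u:T, w:T. ✓
w: successors {s}; ~(q & p) | q there: s:T. ✓
— 5 worlds.

3 and 5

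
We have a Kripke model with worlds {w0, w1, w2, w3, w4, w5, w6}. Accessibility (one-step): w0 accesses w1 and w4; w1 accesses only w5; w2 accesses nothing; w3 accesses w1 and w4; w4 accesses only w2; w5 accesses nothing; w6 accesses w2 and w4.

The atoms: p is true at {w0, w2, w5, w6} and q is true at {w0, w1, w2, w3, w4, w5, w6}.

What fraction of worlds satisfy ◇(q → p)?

3/7

w0: successors {w1, w4}; q → p there: w1:F, w4:F. ✗
w1: successors {w5}; q → p there: w5:T. ✓
w2: no successors, so ◇(q → p) fails. ✗
w3: successors {w1, w4}; q → p there: w1:F, w4:F. ✗
w4: successors {w2}; q → p there: w2:T. ✓
w5: no successors, so ◇(q → p) fails. ✗
w6: successors {w2, w4}; q → p there: w2:T, w4:F. ✓
That's 3 of 7 worlds, so 3/7.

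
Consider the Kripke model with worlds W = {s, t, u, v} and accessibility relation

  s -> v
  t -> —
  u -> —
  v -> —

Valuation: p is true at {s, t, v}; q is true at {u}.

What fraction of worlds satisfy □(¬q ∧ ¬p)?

3/4

s: successors {v}; ¬q ∧ ¬p there: v:F. ✗
t: no successors, so □(¬q ∧ ¬p) holds vacuously. ✓
u: no successors, so □(¬q ∧ ¬p) holds vacuously. ✓
v: no successors, so □(¬q ∧ ¬p) holds vacuously. ✓
That's 3 of 4 worlds, so 3/4.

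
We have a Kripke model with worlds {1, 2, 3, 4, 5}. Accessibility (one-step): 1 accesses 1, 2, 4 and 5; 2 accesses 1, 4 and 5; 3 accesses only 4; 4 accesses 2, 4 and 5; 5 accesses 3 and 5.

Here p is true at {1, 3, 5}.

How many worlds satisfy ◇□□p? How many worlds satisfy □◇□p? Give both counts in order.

0 and 4

For ◇□□p:
1: successors {1, 2, 4, 5}; □□p there: 1:F, 2:F, 4:F, 5:F. ✗
2: successors {1, 4, 5}; □□p there: 1:F, 4:F, 5:F. ✗
3: successors {4}; □□p there: 4:F. ✗
4: successors {2, 4, 5}; □□p there: 2:F, 4:F, 5:F. ✗
5: successors {3, 5}; □□p there: 3:F, 5:F. ✗
— 0 worlds.
For □◇□p:
1: successors {1, 2, 4, 5}; ◇□p there: 1:T, 2:T, 4:T, 5:T. ✓
2: successors {1, 4, 5}; ◇□p there: 1:T, 4:T, 5:T. ✓
3: successors {4}; ◇□p there: 4:T. ✓
4: successors {2, 4, 5}; ◇□p there: 2:T, 4:T, 5:T. ✓
5: successors {3, 5}; ◇□p there: 3:F, 5:T. ✗
— 4 worlds.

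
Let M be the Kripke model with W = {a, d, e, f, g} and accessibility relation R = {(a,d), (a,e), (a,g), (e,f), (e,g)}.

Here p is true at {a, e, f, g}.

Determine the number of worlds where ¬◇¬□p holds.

5

a: ◇¬□p is F. ✓
d: ◇¬□p is F. ✓
e: ◇¬□p is F. ✓
f: ◇¬□p is F. ✓
g: ◇¬□p is F. ✓
Satisfying worlds: {a, d, e, f, g}.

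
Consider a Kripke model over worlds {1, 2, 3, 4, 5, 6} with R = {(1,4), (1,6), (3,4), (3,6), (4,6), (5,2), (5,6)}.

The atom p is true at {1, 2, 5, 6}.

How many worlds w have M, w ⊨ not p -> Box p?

1: not p is F, Box p is F. ✓
2: not p is F, Box p is T. ✓
3: not p is T, Box p is F. ✗
4: not p is T, Box p is T. ✓
5: not p is F, Box p is T. ✓
6: not p is F, Box p is T. ✓
Satisfying worlds: {1, 2, 4, 5, 6}.

5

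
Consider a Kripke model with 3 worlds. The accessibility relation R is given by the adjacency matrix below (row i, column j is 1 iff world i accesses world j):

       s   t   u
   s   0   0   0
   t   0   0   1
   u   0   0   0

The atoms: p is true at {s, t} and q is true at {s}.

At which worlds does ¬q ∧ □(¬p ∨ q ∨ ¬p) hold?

s: ¬q is F, □(¬p ∨ q ∨ ¬p) is T. ✗
t: ¬q is T, □(¬p ∨ q ∨ ¬p) is T. ✓
u: ¬q is T, □(¬p ∨ q ∨ ¬p) is T. ✓

{t, u}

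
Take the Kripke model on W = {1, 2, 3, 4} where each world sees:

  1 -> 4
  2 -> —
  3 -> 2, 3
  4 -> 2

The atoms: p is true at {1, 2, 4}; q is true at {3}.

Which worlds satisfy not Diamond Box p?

1: Diamond Box p is T. ✗
2: Diamond Box p is F. ✓
3: Diamond Box p is T. ✗
4: Diamond Box p is T. ✗

{2}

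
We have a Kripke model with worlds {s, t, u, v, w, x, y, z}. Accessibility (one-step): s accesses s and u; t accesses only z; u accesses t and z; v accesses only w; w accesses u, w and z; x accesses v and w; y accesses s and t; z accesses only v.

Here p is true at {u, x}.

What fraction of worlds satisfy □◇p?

s: successors {s, u}; ◇p there: s:T, u:F. ✗
t: successors {z}; ◇p there: z:F. ✗
u: successors {t, z}; ◇p there: t:F, z:F. ✗
v: successors {w}; ◇p there: w:T. ✓
w: successors {u, w, z}; ◇p there: u:F, w:T, z:F. ✗
x: successors {v, w}; ◇p there: v:F, w:T. ✗
y: successors {s, t}; ◇p there: s:T, t:F. ✗
z: successors {v}; ◇p there: v:F. ✗
That's 1 of 8 worlds, so 1/8.

1/8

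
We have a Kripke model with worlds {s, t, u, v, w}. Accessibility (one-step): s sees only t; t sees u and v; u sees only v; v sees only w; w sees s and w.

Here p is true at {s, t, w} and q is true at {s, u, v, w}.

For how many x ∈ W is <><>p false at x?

s: successors {t}; <>p there: t:F. ✗
t: successors {u, v}; <>p there: u:F, v:T. ✓
u: successors {v}; <>p there: v:T. ✓
v: successors {w}; <>p there: w:T. ✓
w: successors {s, w}; <>p there: s:T, w:T. ✓
Satisfying worlds: {t, u, v, w}.
So <><>p fails at the other 1 world.

1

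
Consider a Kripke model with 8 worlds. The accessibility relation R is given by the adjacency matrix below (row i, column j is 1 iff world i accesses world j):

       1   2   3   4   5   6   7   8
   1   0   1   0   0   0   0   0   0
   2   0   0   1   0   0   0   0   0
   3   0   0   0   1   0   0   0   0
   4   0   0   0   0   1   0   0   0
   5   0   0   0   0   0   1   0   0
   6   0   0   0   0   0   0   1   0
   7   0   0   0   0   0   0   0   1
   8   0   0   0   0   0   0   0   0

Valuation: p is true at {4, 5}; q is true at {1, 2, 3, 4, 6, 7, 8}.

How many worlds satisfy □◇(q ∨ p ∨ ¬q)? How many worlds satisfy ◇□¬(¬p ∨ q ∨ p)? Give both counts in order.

7 and 1

For □◇(q ∨ p ∨ ¬q):
1: successors {2}; ◇(q ∨ p ∨ ¬q) there: 2:T. ✓
2: successors {3}; ◇(q ∨ p ∨ ¬q) there: 3:T. ✓
3: successors {4}; ◇(q ∨ p ∨ ¬q) there: 4:T. ✓
4: successors {5}; ◇(q ∨ p ∨ ¬q) there: 5:T. ✓
5: successors {6}; ◇(q ∨ p ∨ ¬q) there: 6:T. ✓
6: successors {7}; ◇(q ∨ p ∨ ¬q) there: 7:T. ✓
7: successors {8}; ◇(q ∨ p ∨ ¬q) there: 8:F. ✗
8: no successors, so □◇(q ∨ p ∨ ¬q) holds vacuously. ✓
— 7 worlds.
For ◇□¬(¬p ∨ q ∨ p):
1: successors {2}; □¬(¬p ∨ q ∨ p) there: 2:F. ✗
2: successors {3}; □¬(¬p ∨ q ∨ p) there: 3:F. ✗
3: successors {4}; □¬(¬p ∨ q ∨ p) there: 4:F. ✗
4: successors {5}; □¬(¬p ∨ q ∨ p) there: 5:F. ✗
5: successors {6}; □¬(¬p ∨ q ∨ p) there: 6:F. ✗
6: successors {7}; □¬(¬p ∨ q ∨ p) there: 7:F. ✗
7: successors {8}; □¬(¬p ∨ q ∨ p) there: 8:T. ✓
8: no successors, so ◇□¬(¬p ∨ q ∨ p) fails. ✗
— 1 world.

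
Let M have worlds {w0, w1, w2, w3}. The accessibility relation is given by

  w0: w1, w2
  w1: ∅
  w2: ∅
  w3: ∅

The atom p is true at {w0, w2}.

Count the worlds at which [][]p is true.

4

w0: successors {w1, w2}; []p there: w1:T, w2:T. ✓
w1: no successors, so [][]p holds vacuously. ✓
w2: no successors, so [][]p holds vacuously. ✓
w3: no successors, so [][]p holds vacuously. ✓
Satisfying worlds: {w0, w1, w2, w3}.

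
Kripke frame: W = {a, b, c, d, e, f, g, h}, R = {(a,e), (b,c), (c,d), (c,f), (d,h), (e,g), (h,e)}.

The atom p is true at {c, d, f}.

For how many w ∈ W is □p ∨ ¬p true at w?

a: □p is F, ¬p is T. ✓
b: □p is T, ¬p is T. ✓
c: □p is T, ¬p is F. ✓
d: □p is F, ¬p is F. ✗
e: □p is F, ¬p is T. ✓
f: □p is T, ¬p is F. ✓
g: □p is T, ¬p is T. ✓
h: □p is F, ¬p is T. ✓
Satisfying worlds: {a, b, c, e, f, g, h}.

7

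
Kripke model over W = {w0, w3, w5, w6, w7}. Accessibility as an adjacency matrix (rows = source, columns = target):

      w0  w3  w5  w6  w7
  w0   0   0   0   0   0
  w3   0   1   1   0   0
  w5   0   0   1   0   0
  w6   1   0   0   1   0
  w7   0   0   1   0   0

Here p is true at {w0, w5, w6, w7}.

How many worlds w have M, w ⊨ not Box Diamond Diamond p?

1

w0: Box Diamond Diamond p is T. ✗
w3: Box Diamond Diamond p is T. ✗
w5: Box Diamond Diamond p is T. ✗
w6: Box Diamond Diamond p is F. ✓
w7: Box Diamond Diamond p is T. ✗
Satisfying worlds: {w6}.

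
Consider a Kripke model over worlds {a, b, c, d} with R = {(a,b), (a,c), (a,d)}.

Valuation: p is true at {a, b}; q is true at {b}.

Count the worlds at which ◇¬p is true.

1

a: successors {b, c, d}; ¬p there: b:F, c:T, d:T. ✓
b: no successors, so ◇¬p fails. ✗
c: no successors, so ◇¬p fails. ✗
d: no successors, so ◇¬p fails. ✗
Satisfying worlds: {a}.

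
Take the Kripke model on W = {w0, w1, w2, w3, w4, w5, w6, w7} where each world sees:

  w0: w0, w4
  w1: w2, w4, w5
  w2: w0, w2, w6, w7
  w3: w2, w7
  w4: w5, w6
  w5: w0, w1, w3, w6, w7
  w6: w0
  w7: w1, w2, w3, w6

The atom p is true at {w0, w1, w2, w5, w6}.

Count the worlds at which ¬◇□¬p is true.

8

w0: ◇□¬p is F. ✓
w1: ◇□¬p is F. ✓
w2: ◇□¬p is F. ✓
w3: ◇□¬p is F. ✓
w4: ◇□¬p is F. ✓
w5: ◇□¬p is F. ✓
w6: ◇□¬p is F. ✓
w7: ◇□¬p is F. ✓
Satisfying worlds: {w0, w1, w2, w3, w4, w5, w6, w7}.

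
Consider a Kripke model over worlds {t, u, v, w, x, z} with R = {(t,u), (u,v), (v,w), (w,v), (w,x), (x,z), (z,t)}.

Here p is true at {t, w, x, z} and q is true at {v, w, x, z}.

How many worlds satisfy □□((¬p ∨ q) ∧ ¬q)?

t: successors {u}; □((¬p ∨ q) ∧ ¬q) there: u:F. ✗
u: successors {v}; □((¬p ∨ q) ∧ ¬q) there: v:F. ✗
v: successors {w}; □((¬p ∨ q) ∧ ¬q) there: w:F. ✗
w: successors {v, x}; □((¬p ∨ q) ∧ ¬q) there: v:F, x:F. ✗
x: successors {z}; □((¬p ∨ q) ∧ ¬q) there: z:F. ✗
z: successors {t}; □((¬p ∨ q) ∧ ¬q) there: t:T. ✓
Satisfying worlds: {z}.

1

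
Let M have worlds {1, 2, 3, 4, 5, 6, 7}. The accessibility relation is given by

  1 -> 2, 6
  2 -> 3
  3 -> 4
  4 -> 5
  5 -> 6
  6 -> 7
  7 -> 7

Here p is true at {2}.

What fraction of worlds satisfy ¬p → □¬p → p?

2/7

1: ¬p is T, □¬p → p is T. ✓
2: ¬p is F, □¬p → p is T. ✓
3: ¬p is T, □¬p → p is F. ✗
4: ¬p is T, □¬p → p is F. ✗
5: ¬p is T, □¬p → p is F. ✗
6: ¬p is T, □¬p → p is F. ✗
7: ¬p is T, □¬p → p is F. ✗
That's 2 of 7 worlds, so 2/7.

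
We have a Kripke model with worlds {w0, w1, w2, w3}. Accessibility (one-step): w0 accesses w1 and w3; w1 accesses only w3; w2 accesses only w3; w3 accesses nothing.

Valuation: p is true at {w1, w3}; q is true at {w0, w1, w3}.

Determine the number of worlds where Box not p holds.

w0: successors {w1, w3}; not p there: w1:F, w3:F. ✗
w1: successors {w3}; not p there: w3:F. ✗
w2: successors {w3}; not p there: w3:F. ✗
w3: no successors, so Box not p holds vacuously. ✓
Satisfying worlds: {w3}.

1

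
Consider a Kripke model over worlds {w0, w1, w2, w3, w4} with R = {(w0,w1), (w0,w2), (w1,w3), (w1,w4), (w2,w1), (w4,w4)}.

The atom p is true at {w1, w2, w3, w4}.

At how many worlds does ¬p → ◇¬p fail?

1

w0: ¬p is T, ◇¬p is F. ✗
w1: ¬p is F, ◇¬p is F. ✓
w2: ¬p is F, ◇¬p is F. ✓
w3: ¬p is F, ◇¬p is F. ✓
w4: ¬p is F, ◇¬p is F. ✓
Satisfying worlds: {w1, w2, w3, w4}.
So ¬p → ◇¬p fails at the other 1 world.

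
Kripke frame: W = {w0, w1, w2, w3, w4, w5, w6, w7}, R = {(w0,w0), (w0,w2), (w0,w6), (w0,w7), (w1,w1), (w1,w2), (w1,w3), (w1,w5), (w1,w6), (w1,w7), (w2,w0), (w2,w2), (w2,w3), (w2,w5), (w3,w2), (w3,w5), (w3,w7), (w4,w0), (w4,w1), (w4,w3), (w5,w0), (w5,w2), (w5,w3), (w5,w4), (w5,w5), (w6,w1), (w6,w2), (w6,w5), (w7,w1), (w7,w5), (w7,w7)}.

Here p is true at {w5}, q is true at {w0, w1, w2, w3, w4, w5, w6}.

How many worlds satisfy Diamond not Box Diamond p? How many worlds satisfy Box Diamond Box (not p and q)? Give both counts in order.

For Diamond not Box Diamond p:
w0: successors {w0, w2, w6, w7}; not Box Diamond p there: w0:T, w2:T, w6:F, w7:F. ✓
w1: successors {w1, w2, w3, w5, w6, w7}; not Box Diamond p there: w1:F, w2:T, w3:F, w5:T, w6:F, w7:F. ✓
w2: successors {w0, w2, w3, w5}; not Box Diamond p there: w0:T, w2:T, w3:F, w5:T. ✓
w3: successors {w2, w5, w7}; not Box Diamond p there: w2:T, w5:T, w7:F. ✓
w4: successors {w0, w1, w3}; not Box Diamond p there: w0:T, w1:F, w3:F. ✓
w5: successors {w0, w2, w3, w4, w5}; not Box Diamond p there: w0:T, w2:T, w3:F, w4:T, w5:T. ✓
w6: successors {w1, w2, w5}; not Box Diamond p there: w1:F, w2:T, w5:T. ✓
w7: successors {w1, w5, w7}; not Box Diamond p there: w1:F, w5:T, w7:F. ✓
— 8 worlds.
For Box Diamond Box (not p and q):
w0: successors {w0, w2, w6, w7}; Diamond Box (not p and q) there: w0:F, w2:F, w6:F, w7:F. ✗
w1: successors {w1, w2, w3, w5, w6, w7}; Diamond Box (not p and q) there: w1:F, w2:F, w3:F, w5:T, w6:F, w7:F. ✗
w2: successors {w0, w2, w3, w5}; Diamond Box (not p and q) there: w0:F, w2:F, w3:F, w5:T. ✗
w3: successors {w2, w5, w7}; Diamond Box (not p and q) there: w2:F, w5:T, w7:F. ✗
w4: successors {w0, w1, w3}; Diamond Box (not p and q) there: w0:F, w1:F, w3:F. ✗
w5: successors {w0, w2, w3, w4, w5}; Diamond Box (not p and q) there: w0:F, w2:F, w3:F, w4:F, w5:T. ✗
w6: successors {w1, w2, w5}; Diamond Box (not p and q) there: w1:F, w2:F, w5:T. ✗
w7: successors {w1, w5, w7}; Diamond Box (not p and q) there: w1:F, w5:T, w7:F. ✗
— 0 worlds.

8 and 0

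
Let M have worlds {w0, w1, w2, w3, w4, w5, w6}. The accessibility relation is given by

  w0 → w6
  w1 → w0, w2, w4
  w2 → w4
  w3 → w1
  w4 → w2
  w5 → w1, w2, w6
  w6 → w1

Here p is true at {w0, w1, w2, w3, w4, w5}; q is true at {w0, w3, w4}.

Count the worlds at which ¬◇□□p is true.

2

w0: ◇□□p is T. ✗
w1: ◇□□p is T. ✗
w2: ◇□□p is T. ✗
w3: ◇□□p is F. ✓
w4: ◇□□p is T. ✗
w5: ◇□□p is T. ✗
w6: ◇□□p is F. ✓
Satisfying worlds: {w3, w6}.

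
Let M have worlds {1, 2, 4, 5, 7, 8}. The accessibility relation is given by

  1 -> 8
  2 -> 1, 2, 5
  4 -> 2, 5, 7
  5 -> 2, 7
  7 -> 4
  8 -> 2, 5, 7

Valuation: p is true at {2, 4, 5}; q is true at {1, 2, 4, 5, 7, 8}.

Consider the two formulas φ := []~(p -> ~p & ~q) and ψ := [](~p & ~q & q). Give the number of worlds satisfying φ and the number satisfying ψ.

For []~(p -> ~p & ~q):
1: successors {8}; ~(p -> ~p & ~q) there: 8:F. ✗
2: successors {1, 2, 5}; ~(p -> ~p & ~q) there: 1:F, 2:T, 5:T. ✗
4: successors {2, 5, 7}; ~(p -> ~p & ~q) there: 2:T, 5:T, 7:F. ✗
5: successors {2, 7}; ~(p -> ~p & ~q) there: 2:T, 7:F. ✗
7: successors {4}; ~(p -> ~p & ~q) there: 4:T. ✓
8: successors {2, 5, 7}; ~(p -> ~p & ~q) there: 2:T, 5:T, 7:F. ✗
— 1 world.
For [](~p & ~q & q):
1: successors {8}; ~p & ~q & q there: 8:F. ✗
2: successors {1, 2, 5}; ~p & ~q & q there: 1:F, 2:F, 5:F. ✗
4: successors {2, 5, 7}; ~p & ~q & q there: 2:F, 5:F, 7:F. ✗
5: successors {2, 7}; ~p & ~q & q there: 2:F, 7:F. ✗
7: successors {4}; ~p & ~q & q there: 4:F. ✗
8: successors {2, 5, 7}; ~p & ~q & q there: 2:F, 5:F, 7:F. ✗
— 0 worlds.

1 and 0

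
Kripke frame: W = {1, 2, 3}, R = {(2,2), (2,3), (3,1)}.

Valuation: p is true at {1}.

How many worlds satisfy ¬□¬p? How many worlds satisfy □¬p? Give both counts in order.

1 and 2

For ¬□¬p:
1: □¬p is T. ✗
2: □¬p is T. ✗
3: □¬p is F. ✓
— 1 world.
For □¬p:
1: no successors, so □¬p holds vacuously. ✓
2: successors {2, 3}; ¬p there: 2:T, 3:T. ✓
3: successors {1}; ¬p there: 1:F. ✗
— 2 worlds.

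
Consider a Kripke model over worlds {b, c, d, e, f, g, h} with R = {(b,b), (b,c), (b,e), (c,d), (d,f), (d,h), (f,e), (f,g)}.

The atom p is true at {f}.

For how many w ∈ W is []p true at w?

b: successors {b, c, e}; p there: b:F, c:F, e:F. ✗
c: successors {d}; p there: d:F. ✗
d: successors {f, h}; p there: f:T, h:F. ✗
e: no successors, so []p holds vacuously. ✓
f: successors {e, g}; p there: e:F, g:F. ✗
g: no successors, so []p holds vacuously. ✓
h: no successors, so []p holds vacuously. ✓
Satisfying worlds: {e, g, h}.

3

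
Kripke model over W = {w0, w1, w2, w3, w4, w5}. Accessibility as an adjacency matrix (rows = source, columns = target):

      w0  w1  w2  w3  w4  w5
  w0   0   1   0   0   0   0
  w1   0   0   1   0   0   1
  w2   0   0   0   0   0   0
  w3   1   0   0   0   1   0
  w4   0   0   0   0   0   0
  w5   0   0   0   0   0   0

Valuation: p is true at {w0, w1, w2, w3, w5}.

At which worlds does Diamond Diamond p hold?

{w0, w3}

w0: successors {w1}; Diamond p there: w1:T. ✓
w1: successors {w2, w5}; Diamond p there: w2:F, w5:F. ✗
w2: no successors, so Diamond Diamond p fails. ✗
w3: successors {w0, w4}; Diamond p there: w0:T, w4:F. ✓
w4: no successors, so Diamond Diamond p fails. ✗
w5: no successors, so Diamond Diamond p fails. ✗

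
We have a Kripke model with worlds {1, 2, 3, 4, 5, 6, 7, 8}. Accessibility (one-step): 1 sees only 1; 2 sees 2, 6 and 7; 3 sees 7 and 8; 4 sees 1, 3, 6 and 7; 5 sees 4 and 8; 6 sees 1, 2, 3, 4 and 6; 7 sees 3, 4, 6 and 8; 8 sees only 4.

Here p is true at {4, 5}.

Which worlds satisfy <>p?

{5, 6, 7, 8}

1: successors {1}; p there: 1:F. ✗
2: successors {2, 6, 7}; p there: 2:F, 6:F, 7:F. ✗
3: successors {7, 8}; p there: 7:F, 8:F. ✗
4: successors {1, 3, 6, 7}; p there: 1:F, 3:F, 6:F, 7:F. ✗
5: successors {4, 8}; p there: 4:T, 8:F. ✓
6: successors {1, 2, 3, 4, 6}; p there: 1:F, 2:F, 3:F, 4:T, 6:F. ✓
7: successors {3, 4, 6, 8}; p there: 3:F, 4:T, 6:F, 8:F. ✓
8: successors {4}; p there: 4:T. ✓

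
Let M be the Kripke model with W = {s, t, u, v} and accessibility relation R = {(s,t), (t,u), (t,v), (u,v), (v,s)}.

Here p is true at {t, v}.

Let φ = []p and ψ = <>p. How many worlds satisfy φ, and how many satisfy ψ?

For []p:
s: successors {t}; p there: t:T. ✓
t: successors {u, v}; p there: u:F, v:T. ✗
u: successors {v}; p there: v:T. ✓
v: successors {s}; p there: s:F. ✗
— 2 worlds.
For <>p:
s: successors {t}; p there: t:T. ✓
t: successors {u, v}; p there: u:F, v:T. ✓
u: successors {v}; p there: v:T. ✓
v: successors {s}; p there: s:F. ✗
— 3 worlds.

2 and 3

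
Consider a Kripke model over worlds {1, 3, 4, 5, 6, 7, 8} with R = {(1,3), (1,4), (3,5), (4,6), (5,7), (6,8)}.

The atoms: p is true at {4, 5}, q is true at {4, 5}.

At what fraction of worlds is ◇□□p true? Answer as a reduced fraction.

4/7

1: successors {3, 4}; □□p there: 3:F, 4:F. ✗
3: successors {5}; □□p there: 5:T. ✓
4: successors {6}; □□p there: 6:T. ✓
5: successors {7}; □□p there: 7:T. ✓
6: successors {8}; □□p there: 8:T. ✓
7: no successors, so ◇□□p fails. ✗
8: no successors, so ◇□□p fails. ✗
That's 4 of 7 worlds, so 4/7.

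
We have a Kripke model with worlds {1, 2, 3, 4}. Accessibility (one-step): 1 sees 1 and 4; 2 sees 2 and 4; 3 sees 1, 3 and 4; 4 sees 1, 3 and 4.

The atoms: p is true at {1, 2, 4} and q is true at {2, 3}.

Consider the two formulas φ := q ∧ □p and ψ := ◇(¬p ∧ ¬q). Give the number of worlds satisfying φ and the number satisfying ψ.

1 and 0

For q ∧ □p:
1: q is F, □p is T. ✗
2: q is T, □p is T. ✓
3: q is T, □p is F. ✗
4: q is F, □p is F. ✗
— 1 world.
For ◇(¬p ∧ ¬q):
1: successors {1, 4}; ¬p ∧ ¬q there: 1:F, 4:F. ✗
2: successors {2, 4}; ¬p ∧ ¬q there: 2:F, 4:F. ✗
3: successors {1, 3, 4}; ¬p ∧ ¬q there: 1:F, 3:F, 4:F. ✗
4: successors {1, 3, 4}; ¬p ∧ ¬q there: 1:F, 3:F, 4:F. ✗
— 0 worlds.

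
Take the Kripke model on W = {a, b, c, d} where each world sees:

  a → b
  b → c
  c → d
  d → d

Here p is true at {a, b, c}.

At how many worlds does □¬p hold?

2

a: successors {b}; ¬p there: b:F. ✗
b: successors {c}; ¬p there: c:F. ✗
c: successors {d}; ¬p there: d:T. ✓
d: successors {d}; ¬p there: d:T. ✓
Satisfying worlds: {c, d}.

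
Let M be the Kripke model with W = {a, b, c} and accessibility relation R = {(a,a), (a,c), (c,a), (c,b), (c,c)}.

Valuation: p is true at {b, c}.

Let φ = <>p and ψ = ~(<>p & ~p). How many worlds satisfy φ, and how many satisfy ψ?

2 and 2

For <>p:
a: successors {a, c}; p there: a:F, c:T. ✓
b: no successors, so <>p fails. ✗
c: successors {a, b, c}; p there: a:F, b:T, c:T. ✓
— 2 worlds.
For ~(<>p & ~p):
a: <>p & ~p is T. ✗
b: <>p & ~p is F. ✓
c: <>p & ~p is F. ✓
— 2 worlds.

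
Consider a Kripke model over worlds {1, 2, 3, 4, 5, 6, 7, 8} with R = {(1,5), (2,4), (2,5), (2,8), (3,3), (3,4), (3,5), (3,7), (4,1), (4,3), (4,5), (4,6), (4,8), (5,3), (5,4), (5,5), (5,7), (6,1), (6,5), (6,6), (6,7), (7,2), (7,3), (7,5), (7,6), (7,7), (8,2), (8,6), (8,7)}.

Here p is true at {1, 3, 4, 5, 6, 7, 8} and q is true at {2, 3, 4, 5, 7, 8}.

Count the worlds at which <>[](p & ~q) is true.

0

1: successors {5}; [](p & ~q) there: 5:F. ✗
2: successors {4, 5, 8}; [](p & ~q) there: 4:F, 5:F, 8:F. ✗
3: successors {3, 4, 5, 7}; [](p & ~q) there: 3:F, 4:F, 5:F, 7:F. ✗
4: successors {1, 3, 5, 6, 8}; [](p & ~q) there: 1:F, 3:F, 5:F, 6:F, 8:F. ✗
5: successors {3, 4, 5, 7}; [](p & ~q) there: 3:F, 4:F, 5:F, 7:F. ✗
6: successors {1, 5, 6, 7}; [](p & ~q) there: 1:F, 5:F, 6:F, 7:F. ✗
7: successors {2, 3, 5, 6, 7}; [](p & ~q) there: 2:F, 3:F, 5:F, 6:F, 7:F. ✗
8: successors {2, 6, 7}; [](p & ~q) there: 2:F, 6:F, 7:F. ✗
Satisfying worlds: ∅.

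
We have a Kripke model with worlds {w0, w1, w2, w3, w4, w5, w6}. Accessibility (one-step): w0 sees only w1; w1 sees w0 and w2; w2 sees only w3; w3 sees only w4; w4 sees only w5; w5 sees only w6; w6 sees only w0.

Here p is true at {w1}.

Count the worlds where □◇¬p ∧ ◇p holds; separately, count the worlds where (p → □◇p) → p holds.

For □◇¬p ∧ ◇p:
w0: □◇¬p is T, ◇p is T. ✓
w1: □◇¬p is F, ◇p is F. ✗
w2: □◇¬p is T, ◇p is F. ✗
w3: □◇¬p is T, ◇p is F. ✗
w4: □◇¬p is T, ◇p is F. ✗
w5: □◇¬p is T, ◇p is F. ✗
w6: □◇¬p is F, ◇p is F. ✗
— 1 world.
For (p → □◇p) → p:
w0: p → □◇p is T, p is F. ✗
w1: p → □◇p is F, p is T. ✓
w2: p → □◇p is T, p is F. ✗
w3: p → □◇p is T, p is F. ✗
w4: p → □◇p is T, p is F. ✗
w5: p → □◇p is T, p is F. ✗
w6: p → □◇p is T, p is F. ✗
— 1 world.

1 and 1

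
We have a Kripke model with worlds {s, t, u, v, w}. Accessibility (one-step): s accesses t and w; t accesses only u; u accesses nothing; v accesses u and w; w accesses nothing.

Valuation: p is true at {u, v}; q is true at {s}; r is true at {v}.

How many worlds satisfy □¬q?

5

s: successors {t, w}; ¬q there: t:T, w:T. ✓
t: successors {u}; ¬q there: u:T. ✓
u: no successors, so □¬q holds vacuously. ✓
v: successors {u, w}; ¬q there: u:T, w:T. ✓
w: no successors, so □¬q holds vacuously. ✓
Satisfying worlds: {s, t, u, v, w}.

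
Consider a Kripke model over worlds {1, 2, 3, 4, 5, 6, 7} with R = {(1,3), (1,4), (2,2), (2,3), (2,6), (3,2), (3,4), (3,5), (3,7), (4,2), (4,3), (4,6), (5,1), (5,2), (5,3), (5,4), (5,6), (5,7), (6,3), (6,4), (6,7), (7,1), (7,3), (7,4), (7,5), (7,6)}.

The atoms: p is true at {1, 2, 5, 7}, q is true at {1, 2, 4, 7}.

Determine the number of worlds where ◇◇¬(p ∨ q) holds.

1: successors {3, 4}; ◇¬(p ∨ q) there: 3:F, 4:T. ✓
2: successors {2, 3, 6}; ◇¬(p ∨ q) there: 2:T, 3:F, 6:T. ✓
3: successors {2, 4, 5, 7}; ◇¬(p ∨ q) there: 2:T, 4:T, 5:T, 7:T. ✓
4: successors {2, 3, 6}; ◇¬(p ∨ q) there: 2:T, 3:F, 6:T. ✓
5: successors {1, 2, 3, 4, 6, 7}; ◇¬(p ∨ q) there: 1:T, 2:T, 3:F, 4:T, 6:T, 7:T. ✓
6: successors {3, 4, 7}; ◇¬(p ∨ q) there: 3:F, 4:T, 7:T. ✓
7: successors {1, 3, 4, 5, 6}; ◇¬(p ∨ q) there: 1:T, 3:F, 4:T, 5:T, 6:T. ✓
Satisfying worlds: {1, 2, 3, 4, 5, 6, 7}.

7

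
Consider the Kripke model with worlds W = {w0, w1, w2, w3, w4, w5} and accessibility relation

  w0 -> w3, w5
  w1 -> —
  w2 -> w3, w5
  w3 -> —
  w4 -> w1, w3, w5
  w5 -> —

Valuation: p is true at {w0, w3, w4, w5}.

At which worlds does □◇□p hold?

{w1, w3, w5}

w0: successors {w3, w5}; ◇□p there: w3:F, w5:F. ✗
w1: no successors, so □◇□p holds vacuously. ✓
w2: successors {w3, w5}; ◇□p there: w3:F, w5:F. ✗
w3: no successors, so □◇□p holds vacuously. ✓
w4: successors {w1, w3, w5}; ◇□p there: w1:F, w3:F, w5:F. ✗
w5: no successors, so □◇□p holds vacuously. ✓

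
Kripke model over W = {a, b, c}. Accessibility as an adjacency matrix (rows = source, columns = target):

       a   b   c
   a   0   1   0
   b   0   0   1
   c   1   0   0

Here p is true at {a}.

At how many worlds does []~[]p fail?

1

a: successors {b}; ~[]p there: b:T. ✓
b: successors {c}; ~[]p there: c:F. ✗
c: successors {a}; ~[]p there: a:T. ✓
Satisfying worlds: {a, c}.
So []~[]p fails at the other 1 world.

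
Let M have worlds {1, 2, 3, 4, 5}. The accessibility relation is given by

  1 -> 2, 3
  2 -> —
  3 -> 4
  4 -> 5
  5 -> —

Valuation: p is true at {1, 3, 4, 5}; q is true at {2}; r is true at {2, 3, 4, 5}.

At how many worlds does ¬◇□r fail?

3

1: ◇□r is T. ✗
2: ◇□r is F. ✓
3: ◇□r is T. ✗
4: ◇□r is T. ✗
5: ◇□r is F. ✓
Satisfying worlds: {2, 5}.
So ¬◇□r fails at the other 3 worlds.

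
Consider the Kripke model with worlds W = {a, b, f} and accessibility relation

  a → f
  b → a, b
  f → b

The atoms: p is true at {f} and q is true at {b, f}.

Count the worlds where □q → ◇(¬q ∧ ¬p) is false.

a: □q is T, ◇(¬q ∧ ¬p) is F. ✗
b: □q is F, ◇(¬q ∧ ¬p) is T. ✓
f: □q is T, ◇(¬q ∧ ¬p) is F. ✗
Satisfying worlds: {b}.
So □q → ◇(¬q ∧ ¬p) fails at the other 2 worlds.

2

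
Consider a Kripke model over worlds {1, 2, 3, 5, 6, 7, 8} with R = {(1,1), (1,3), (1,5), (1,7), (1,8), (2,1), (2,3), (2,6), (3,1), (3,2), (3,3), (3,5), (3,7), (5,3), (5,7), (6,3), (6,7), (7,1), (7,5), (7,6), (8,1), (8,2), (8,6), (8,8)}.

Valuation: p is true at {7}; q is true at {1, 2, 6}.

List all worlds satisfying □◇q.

{5, 6}

1: successors {1, 3, 5, 7, 8}; ◇q there: 1:T, 3:T, 5:F, 7:T, 8:T. ✗
2: successors {1, 3, 6}; ◇q there: 1:T, 3:T, 6:F. ✗
3: successors {1, 2, 3, 5, 7}; ◇q there: 1:T, 2:T, 3:T, 5:F, 7:T. ✗
5: successors {3, 7}; ◇q there: 3:T, 7:T. ✓
6: successors {3, 7}; ◇q there: 3:T, 7:T. ✓
7: successors {1, 5, 6}; ◇q there: 1:T, 5:F, 6:F. ✗
8: successors {1, 2, 6, 8}; ◇q there: 1:T, 2:T, 6:F, 8:T. ✗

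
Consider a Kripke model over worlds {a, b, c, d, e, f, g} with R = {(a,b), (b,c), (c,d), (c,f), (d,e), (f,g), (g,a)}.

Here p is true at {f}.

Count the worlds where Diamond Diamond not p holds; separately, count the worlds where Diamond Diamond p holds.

For Diamond Diamond not p:
a: successors {b}; Diamond not p there: b:T. ✓
b: successors {c}; Diamond not p there: c:T. ✓
c: successors {d, f}; Diamond not p there: d:T, f:T. ✓
d: successors {e}; Diamond not p there: e:F. ✗
e: no successors, so Diamond Diamond not p fails. ✗
f: successors {g}; Diamond not p there: g:T. ✓
g: successors {a}; Diamond not p there: a:T. ✓
— 5 worlds.
For Diamond Diamond p:
a: successors {b}; Diamond p there: b:F. ✗
b: successors {c}; Diamond p there: c:T. ✓
c: successors {d, f}; Diamond p there: d:F, f:F. ✗
d: successors {e}; Diamond p there: e:F. ✗
e: no successors, so Diamond Diamond p fails. ✗
f: successors {g}; Diamond p there: g:F. ✗
g: successors {a}; Diamond p there: a:F. ✗
— 1 world.

5 and 1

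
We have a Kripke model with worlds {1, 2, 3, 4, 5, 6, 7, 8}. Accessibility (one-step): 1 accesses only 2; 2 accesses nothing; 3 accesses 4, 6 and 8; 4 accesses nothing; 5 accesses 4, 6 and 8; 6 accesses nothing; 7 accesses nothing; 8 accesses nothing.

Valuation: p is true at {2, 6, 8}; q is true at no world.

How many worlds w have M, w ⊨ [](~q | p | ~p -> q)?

1: successors {2}; ~q | p | ~p -> q there: 2:F. ✗
2: no successors, so [](~q | p | ~p -> q) holds vacuously. ✓
3: successors {4, 6, 8}; ~q | p | ~p -> q there: 4:F, 6:F, 8:F. ✗
4: no successors, so [](~q | p | ~p -> q) holds vacuously. ✓
5: successors {4, 6, 8}; ~q | p | ~p -> q there: 4:F, 6:F, 8:F. ✗
6: no successors, so [](~q | p | ~p -> q) holds vacuously. ✓
7: no successors, so [](~q | p | ~p -> q) holds vacuously. ✓
8: no successors, so [](~q | p | ~p -> q) holds vacuously. ✓
Satisfying worlds: {2, 4, 6, 7, 8}.

5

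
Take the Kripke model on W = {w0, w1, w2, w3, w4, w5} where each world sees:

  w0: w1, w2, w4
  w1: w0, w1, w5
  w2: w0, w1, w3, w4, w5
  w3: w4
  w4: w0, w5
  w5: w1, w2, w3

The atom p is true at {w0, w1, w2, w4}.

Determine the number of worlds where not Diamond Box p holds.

2

w0: Diamond Box p is F. ✓
w1: Diamond Box p is T. ✗
w2: Diamond Box p is T. ✗
w3: Diamond Box p is F. ✓
w4: Diamond Box p is T. ✗
w5: Diamond Box p is T. ✗
Satisfying worlds: {w0, w3}.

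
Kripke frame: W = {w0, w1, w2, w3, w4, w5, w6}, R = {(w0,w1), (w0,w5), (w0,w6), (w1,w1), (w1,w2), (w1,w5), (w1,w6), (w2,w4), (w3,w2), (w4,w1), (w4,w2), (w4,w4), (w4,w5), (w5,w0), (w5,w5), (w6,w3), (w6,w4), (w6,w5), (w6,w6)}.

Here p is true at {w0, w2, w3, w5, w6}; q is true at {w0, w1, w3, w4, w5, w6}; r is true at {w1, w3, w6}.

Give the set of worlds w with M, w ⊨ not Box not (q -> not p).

{w0, w1, w2, w3, w4, w6}

w0: Box not (q -> not p) is F. ✓
w1: Box not (q -> not p) is F. ✓
w2: Box not (q -> not p) is F. ✓
w3: Box not (q -> not p) is F. ✓
w4: Box not (q -> not p) is F. ✓
w5: Box not (q -> not p) is T. ✗
w6: Box not (q -> not p) is F. ✓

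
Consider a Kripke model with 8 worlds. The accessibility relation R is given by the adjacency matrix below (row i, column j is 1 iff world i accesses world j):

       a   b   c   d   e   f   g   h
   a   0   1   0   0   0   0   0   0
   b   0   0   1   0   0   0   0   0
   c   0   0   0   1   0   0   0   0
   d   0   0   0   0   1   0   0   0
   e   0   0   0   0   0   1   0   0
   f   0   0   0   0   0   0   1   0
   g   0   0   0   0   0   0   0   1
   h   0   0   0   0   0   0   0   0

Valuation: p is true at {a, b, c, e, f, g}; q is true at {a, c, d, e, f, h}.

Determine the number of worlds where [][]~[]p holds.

4

a: successors {b}; []~[]p there: b:T. ✓
b: successors {c}; []~[]p there: c:F. ✗
c: successors {d}; []~[]p there: d:F. ✗
d: successors {e}; []~[]p there: e:F. ✗
e: successors {f}; []~[]p there: f:T. ✓
f: successors {g}; []~[]p there: g:F. ✗
g: successors {h}; []~[]p there: h:T. ✓
h: no successors, so [][]~[]p holds vacuously. ✓
Satisfying worlds: {a, e, g, h}.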